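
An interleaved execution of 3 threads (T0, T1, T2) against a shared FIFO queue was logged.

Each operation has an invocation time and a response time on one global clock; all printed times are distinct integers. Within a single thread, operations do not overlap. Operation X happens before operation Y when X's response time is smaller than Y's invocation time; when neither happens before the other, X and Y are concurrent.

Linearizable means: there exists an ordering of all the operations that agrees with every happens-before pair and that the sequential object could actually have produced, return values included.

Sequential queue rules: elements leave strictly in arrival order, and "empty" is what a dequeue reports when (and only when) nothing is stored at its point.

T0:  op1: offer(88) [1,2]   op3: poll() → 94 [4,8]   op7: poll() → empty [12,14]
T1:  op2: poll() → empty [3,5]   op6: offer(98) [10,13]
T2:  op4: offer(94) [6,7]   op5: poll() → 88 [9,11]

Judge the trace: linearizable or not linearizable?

not linearizable

already the first 8 events (up to op3's response at time 8) admit no linearization; the first 7 still do
checked exhaustively: 3 real-time-consistent orders of 4 completed operations, zero legal FIFO queue replays
take op1, op2, op3, op4: step 2 already fails, because op2 poll() → empty cannot occur there
take op1, op2, op4, op3: step 2 already fails, because op2 poll() → empty cannot occur there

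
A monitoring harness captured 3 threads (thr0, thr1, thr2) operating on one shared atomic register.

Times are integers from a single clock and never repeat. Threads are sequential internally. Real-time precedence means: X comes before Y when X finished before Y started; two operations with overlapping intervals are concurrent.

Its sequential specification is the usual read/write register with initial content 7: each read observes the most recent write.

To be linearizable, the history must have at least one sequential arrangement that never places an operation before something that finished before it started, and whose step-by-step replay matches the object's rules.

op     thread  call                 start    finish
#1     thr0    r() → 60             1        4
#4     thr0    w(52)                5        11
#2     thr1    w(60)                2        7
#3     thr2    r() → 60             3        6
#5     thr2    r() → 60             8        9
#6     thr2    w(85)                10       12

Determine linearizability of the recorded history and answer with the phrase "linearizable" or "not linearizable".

linearizable

one valid linearization: #2, #1, #3, #5, #4, #6
1. #2 w(60), leaving value 60
2. #1 r() → 60, leaving value 60
3. #3 r() → 60, leaving value 60
4. #5 r() → 60, leaving value 60
5. #4 w(52), leaving value 52
6. #6 w(85), leaving value 85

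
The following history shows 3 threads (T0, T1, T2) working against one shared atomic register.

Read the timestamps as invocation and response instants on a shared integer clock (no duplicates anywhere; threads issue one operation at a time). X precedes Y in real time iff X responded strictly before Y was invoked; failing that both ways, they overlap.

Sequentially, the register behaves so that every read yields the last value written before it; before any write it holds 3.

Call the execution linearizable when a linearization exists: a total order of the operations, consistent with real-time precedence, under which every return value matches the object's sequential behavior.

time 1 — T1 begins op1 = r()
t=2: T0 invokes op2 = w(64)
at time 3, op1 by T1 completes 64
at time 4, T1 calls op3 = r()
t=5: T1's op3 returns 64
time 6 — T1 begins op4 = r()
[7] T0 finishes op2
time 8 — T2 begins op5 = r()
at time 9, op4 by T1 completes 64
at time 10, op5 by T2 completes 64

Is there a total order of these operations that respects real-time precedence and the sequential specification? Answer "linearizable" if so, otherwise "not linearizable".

a witness: op2, op1, op3, op4, op5
step 1: op2 w(64) — value 64
step 2: op1 r() → 64 — value 64
step 3: op3 r() → 64 — value 64
step 4: op4 r() → 64 — value 64
step 5: op5 r() → 64 — value 64

linearizable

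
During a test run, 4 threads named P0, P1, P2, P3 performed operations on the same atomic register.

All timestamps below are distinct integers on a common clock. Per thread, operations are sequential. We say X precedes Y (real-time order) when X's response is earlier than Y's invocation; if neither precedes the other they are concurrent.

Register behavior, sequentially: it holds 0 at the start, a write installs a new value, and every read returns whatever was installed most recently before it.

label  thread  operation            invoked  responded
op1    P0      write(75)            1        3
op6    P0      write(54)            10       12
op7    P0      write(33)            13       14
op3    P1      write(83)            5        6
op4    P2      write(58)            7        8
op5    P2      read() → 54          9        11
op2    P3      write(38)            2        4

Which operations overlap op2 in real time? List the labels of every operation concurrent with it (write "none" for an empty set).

op1

op2 spans [2,4]: anything still running between times 2 and 4 counts as concurrent
op1 [1,3]: concurrent
op3 [5,6]: after
op4 [7,8]: after
op5 [9,11]: after
op6 [10,12]: after
op7 [13,14]: after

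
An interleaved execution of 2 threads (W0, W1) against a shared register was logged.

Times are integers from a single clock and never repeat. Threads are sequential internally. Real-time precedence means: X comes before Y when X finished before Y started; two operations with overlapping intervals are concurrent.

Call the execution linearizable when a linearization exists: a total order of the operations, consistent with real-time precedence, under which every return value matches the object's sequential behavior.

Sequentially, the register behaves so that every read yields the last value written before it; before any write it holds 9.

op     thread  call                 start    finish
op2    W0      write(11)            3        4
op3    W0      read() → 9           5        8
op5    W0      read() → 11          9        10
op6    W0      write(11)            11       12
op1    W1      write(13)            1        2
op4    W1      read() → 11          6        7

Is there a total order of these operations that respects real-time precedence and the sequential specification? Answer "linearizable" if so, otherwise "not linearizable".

through event 7 a valid linearization exists; event 8 (op3 responding at time 8) ends that
all 2 real-time-respecting orders fail — 4 completed register operations, no legal replay
take op1, op2, op3, op4: step 3 already fails, because op3 read() → 9 cannot occur there
take op1, op2, op4, op3: step 4 already fails, because op3 read() → 9 cannot occur there

not linearizable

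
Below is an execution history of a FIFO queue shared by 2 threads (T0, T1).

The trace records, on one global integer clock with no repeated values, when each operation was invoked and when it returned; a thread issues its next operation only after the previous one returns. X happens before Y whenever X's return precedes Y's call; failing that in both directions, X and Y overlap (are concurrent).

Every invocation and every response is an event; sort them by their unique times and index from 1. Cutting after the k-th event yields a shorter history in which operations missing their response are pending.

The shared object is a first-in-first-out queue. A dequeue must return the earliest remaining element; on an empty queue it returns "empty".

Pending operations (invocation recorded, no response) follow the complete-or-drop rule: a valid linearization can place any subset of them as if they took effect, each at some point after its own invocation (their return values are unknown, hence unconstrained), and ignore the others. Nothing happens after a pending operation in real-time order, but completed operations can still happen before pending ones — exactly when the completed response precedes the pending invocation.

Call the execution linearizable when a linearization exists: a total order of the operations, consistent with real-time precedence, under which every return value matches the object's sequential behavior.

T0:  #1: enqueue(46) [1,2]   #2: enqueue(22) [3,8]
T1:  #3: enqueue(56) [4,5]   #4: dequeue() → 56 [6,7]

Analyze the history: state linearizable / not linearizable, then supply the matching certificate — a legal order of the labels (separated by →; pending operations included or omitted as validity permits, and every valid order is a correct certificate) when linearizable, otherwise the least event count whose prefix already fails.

not linearizable — minimal violating prefix: 7 events

events 1..6 are fine; event 7 — the response of #4 at time 7 — makes the prefix non-linearizable
exactly one order of the 3 completed ops respects real time; the FIFO queue replay fails
no escape via the 1 pending operation (#2): every completion choice fails
e.g. #1, #3, #4 (pending dropped): illegal at step 3, since #4 dequeue() → 56 cannot apply there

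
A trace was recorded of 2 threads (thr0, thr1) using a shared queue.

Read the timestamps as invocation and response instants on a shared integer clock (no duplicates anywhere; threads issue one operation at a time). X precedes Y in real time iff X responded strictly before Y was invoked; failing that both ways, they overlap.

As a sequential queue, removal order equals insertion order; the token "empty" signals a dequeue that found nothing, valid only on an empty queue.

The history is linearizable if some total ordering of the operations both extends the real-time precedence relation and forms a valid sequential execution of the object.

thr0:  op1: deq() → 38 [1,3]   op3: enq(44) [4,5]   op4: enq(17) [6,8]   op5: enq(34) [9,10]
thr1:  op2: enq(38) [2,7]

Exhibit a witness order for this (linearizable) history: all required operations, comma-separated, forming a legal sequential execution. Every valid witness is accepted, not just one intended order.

op2, op1, op3, op4, op5

1. op2 enq(38), leaving queue <38>
2. op1 deq() → 38, leaving queue <>
3. op3 enq(44), leaving queue <44>
4. op4 enq(17), leaving queue <44,17>
5. op5 enq(34), leaving queue <44,17,34>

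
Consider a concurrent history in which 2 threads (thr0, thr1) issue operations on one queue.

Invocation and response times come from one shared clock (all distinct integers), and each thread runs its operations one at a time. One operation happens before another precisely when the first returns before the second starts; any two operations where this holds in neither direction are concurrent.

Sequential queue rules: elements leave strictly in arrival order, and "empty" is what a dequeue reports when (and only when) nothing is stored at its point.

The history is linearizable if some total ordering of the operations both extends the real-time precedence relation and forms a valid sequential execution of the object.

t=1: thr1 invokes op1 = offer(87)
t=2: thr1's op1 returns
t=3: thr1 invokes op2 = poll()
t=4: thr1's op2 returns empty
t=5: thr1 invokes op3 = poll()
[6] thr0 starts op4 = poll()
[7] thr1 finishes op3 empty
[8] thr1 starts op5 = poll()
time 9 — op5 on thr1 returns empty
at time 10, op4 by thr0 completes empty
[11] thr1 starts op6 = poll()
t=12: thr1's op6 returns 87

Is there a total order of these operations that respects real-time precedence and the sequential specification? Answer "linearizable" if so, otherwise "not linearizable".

not linearizable

events 1..3 are fine; event 4 — the response of op2 at time 4 — makes the prefix non-linearizable
a single order respects real time; the 2 completed queue operations fail replay along it
for example op1, op2 fails at step 2: op2 poll() → empty is not legal there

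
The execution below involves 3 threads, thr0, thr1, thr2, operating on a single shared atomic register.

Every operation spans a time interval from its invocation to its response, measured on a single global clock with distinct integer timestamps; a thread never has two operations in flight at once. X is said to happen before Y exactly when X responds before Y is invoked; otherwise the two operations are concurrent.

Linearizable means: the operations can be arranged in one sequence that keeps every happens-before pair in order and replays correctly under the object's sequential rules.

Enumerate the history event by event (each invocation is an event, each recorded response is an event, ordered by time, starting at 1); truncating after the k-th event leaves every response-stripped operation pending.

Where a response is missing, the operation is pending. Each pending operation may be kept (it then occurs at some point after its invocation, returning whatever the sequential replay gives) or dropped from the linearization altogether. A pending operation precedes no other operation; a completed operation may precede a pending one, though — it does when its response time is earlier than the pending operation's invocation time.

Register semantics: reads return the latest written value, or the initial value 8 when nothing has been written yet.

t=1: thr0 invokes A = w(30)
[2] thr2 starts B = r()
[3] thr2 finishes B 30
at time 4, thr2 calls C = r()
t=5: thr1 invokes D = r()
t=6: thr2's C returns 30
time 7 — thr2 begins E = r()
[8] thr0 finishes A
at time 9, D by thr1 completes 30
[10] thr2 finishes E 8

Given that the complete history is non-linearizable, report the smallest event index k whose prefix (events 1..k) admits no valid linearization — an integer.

events 1..9 are still linearizable — one witness is A, B, C, D:
step 1: A w(30) — value 30
step 2: B r() → 30 — value 30
step 3: C r() → 30 — value 30
step 4: D r() → 30 — value 30
event 10 — E's response, time 10 — after it, nothing linearizes
take A, B, C, D, E: step 5 already fails, because E r() → 8 cannot occur there
take A, B, C, E, D: step 4 already fails, because E r() → 8 cannot occur there

10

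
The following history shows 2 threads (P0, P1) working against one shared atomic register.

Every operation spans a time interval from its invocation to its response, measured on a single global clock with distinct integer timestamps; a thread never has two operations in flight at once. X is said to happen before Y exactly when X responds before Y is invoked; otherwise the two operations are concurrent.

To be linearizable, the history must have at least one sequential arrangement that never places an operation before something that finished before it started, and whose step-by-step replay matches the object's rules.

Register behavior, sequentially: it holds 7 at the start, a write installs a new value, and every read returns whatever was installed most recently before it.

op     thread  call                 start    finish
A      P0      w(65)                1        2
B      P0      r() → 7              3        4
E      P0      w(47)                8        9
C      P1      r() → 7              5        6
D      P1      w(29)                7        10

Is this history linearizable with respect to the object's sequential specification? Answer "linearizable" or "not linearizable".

not linearizable

events 1..3 are fine; event 4 — the response of B at time 4 — makes the prefix non-linearizable
a single order respects real time; the 2 completed atomic register operations fail replay along it
one such order, A, B, breaks at step 2 where B r() → 7 is illegal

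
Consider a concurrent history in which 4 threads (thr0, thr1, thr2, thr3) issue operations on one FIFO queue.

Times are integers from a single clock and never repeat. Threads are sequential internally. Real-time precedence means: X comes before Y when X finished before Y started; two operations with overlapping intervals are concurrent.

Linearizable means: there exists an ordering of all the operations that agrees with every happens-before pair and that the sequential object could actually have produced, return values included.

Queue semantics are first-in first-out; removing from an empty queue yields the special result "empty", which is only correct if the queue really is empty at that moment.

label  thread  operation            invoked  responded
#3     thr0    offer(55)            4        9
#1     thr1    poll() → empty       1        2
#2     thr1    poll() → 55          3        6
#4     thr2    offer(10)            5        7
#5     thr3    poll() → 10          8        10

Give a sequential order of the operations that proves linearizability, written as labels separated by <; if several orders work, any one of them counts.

#1 < #3 < #2 < #4 < #5

step 1: #1 poll() → empty — queue <>
step 2: #3 offer(55) — queue <55>
step 3: #2 poll() → 55 — queue <>
step 4: #4 offer(10) — queue <10>
step 5: #5 poll() → 10 — queue <>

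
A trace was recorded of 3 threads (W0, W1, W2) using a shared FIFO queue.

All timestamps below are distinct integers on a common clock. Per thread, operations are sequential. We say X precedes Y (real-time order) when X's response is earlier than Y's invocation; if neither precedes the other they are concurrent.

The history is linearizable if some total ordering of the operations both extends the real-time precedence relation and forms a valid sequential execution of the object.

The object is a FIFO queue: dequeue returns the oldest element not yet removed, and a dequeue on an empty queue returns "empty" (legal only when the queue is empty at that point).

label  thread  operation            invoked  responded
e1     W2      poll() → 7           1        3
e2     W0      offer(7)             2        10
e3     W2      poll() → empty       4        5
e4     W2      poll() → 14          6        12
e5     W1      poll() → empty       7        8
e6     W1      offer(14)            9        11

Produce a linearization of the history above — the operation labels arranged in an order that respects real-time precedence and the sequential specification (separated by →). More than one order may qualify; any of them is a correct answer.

step 1: e2 offer(7) — queue <7>
step 2: e1 poll() → 7 — queue <>
step 3: e3 poll() → empty — queue <>
step 4: e5 poll() → empty — queue <>
step 5: e6 offer(14) — queue <14>
step 6: e4 poll() → 14 — queue <>

e2 → e1 → e3 → e5 → e6 → e4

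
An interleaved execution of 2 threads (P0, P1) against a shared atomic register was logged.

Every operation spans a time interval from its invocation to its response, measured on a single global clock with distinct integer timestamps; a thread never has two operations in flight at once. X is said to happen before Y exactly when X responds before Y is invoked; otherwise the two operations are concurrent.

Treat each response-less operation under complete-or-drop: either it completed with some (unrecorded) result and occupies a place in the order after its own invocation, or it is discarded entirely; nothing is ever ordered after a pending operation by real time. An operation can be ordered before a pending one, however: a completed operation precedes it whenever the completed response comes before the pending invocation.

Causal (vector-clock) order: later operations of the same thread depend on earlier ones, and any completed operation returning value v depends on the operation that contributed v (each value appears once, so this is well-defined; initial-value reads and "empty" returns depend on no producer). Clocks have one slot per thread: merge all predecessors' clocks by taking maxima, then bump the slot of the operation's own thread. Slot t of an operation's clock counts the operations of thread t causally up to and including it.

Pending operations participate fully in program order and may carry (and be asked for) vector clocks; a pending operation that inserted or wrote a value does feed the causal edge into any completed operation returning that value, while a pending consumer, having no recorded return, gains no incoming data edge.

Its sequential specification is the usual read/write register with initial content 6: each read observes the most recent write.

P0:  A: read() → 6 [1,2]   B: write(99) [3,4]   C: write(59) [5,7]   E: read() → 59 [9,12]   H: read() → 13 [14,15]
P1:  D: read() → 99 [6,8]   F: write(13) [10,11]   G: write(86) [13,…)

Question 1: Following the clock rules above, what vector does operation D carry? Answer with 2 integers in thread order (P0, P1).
(2, 1)

A (invocation 1): nothing precedes it; P0's component alone gives (1, 0)
VC(B, invoked at 3): max of VC(A)=(1, 0), then +1 on thread P0 → (2, 0)
VC(D, invoked at 6): max of VC(B)=(2, 0), then +1 on thread P1 → (2, 1)
VC(C, invoked at 5): max of VC(B)=(2, 0), then +1 on thread P0 → (3, 0)
VC(F, invoked at 10): max of VC(D)=(2, 1), then +1 on thread P1 → (2, 2)
VC(E, invoked at 9): max of VC(C)=(3, 0), then +1 on thread P0 → (4, 0)
VC(G, invoked at 13): max of VC(F)=(2, 2), then +1 on thread P1 → (2, 3)
VC(H, invoked at 14): max of VC(E)=(4, 0), VC(F)=(2, 2), then +1 on thread P0 → (5, 2)
target: VC(D) = (2, 1)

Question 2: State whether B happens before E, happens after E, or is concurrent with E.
before

B spans [3,4], E spans [9,12]
resp(B)=4 < inv(E)=9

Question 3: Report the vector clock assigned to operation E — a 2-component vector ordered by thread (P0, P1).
(4, 0)

root op A, invoked 1: fresh clock plus P0's own tick → (1, 0)
B, invoked 3, takes VC(A)=(1, 0) under max, adds 1 for P0 → (2, 0)
D, invoked 6, takes VC(B)=(2, 0) under max, adds 1 for P1 → (2, 1)
C, invoked 5, takes VC(B)=(2, 0) under max, adds 1 for P0 → (3, 0)
F, invoked 10, takes VC(D)=(2, 1) under max, adds 1 for P1 → (2, 2)
E, invoked 9, takes VC(C)=(3, 0) under max, adds 1 for P0 → (4, 0)
G, invoked 13, takes VC(F)=(2, 2) under max, adds 1 for P1 → (2, 3)
H, invoked 14, takes VC(E)=(4, 0), VC(F)=(2, 2) under max, adds 1 for P0 → (5, 2)
target: VC(E) = (4, 0)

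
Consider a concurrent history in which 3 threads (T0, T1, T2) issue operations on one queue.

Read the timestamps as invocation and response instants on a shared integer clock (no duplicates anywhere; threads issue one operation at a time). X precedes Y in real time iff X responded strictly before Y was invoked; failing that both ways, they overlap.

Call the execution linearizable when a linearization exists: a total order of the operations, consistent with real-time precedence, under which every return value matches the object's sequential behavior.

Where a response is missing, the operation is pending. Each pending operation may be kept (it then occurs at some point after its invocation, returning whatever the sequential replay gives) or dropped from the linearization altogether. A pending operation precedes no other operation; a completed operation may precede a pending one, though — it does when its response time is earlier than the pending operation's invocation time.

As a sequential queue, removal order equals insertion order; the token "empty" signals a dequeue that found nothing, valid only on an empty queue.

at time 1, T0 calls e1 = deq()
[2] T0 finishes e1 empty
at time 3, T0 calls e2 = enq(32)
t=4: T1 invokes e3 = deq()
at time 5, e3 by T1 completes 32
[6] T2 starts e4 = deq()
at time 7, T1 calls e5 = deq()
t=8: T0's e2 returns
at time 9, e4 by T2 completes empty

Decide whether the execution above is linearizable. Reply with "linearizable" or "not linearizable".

witness order: e1, e2, e3, e4
after step 1 (e1 deq() → empty): queue <>
after step 2 (e2 enq(32)): queue <32>
after step 3 (e3 deq() → 32): queue <>
after step 4 (e4 deq() → empty): queue <>

linearizable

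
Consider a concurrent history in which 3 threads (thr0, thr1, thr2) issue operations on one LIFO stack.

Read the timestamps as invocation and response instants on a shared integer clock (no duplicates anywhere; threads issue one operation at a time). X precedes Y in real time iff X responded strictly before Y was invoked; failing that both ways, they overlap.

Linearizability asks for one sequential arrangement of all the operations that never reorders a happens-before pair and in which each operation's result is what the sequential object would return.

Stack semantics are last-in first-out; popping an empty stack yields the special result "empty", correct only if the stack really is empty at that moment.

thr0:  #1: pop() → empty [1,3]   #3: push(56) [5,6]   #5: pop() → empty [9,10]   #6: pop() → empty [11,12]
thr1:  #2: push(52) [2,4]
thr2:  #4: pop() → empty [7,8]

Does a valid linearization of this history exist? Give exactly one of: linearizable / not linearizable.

already the first 8 events (up to #4's response at time 8) admit no linearization; the first 7 still do
2 orders of the 4 completed LIFO stack ops respect real time; none is legal
for example #1, #2, #3, #4 fails at step 4: #4 pop() → empty is not legal there
for example #2, #1, #3, #4 fails at step 2: #1 pop() → empty is not legal there

not linearizable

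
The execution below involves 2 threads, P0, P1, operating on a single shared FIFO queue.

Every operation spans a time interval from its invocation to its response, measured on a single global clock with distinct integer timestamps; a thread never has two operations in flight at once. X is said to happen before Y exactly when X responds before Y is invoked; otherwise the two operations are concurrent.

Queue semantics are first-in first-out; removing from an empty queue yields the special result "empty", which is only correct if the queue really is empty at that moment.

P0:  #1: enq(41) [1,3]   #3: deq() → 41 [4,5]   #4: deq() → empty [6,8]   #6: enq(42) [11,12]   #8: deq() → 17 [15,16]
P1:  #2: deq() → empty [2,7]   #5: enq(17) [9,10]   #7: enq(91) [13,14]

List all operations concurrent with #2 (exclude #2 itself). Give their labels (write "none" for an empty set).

#2 runs from 2 to 7; window-overlapping ops are concurrent
#1 [1,3]: concurrent
#3 [4,5]: concurrent
#4 [6,8]: concurrent
#5 [9,10]: after
#6 [11,12]: after
#7 [13,14]: after
#8 [15,16]: after

#1, #3, #4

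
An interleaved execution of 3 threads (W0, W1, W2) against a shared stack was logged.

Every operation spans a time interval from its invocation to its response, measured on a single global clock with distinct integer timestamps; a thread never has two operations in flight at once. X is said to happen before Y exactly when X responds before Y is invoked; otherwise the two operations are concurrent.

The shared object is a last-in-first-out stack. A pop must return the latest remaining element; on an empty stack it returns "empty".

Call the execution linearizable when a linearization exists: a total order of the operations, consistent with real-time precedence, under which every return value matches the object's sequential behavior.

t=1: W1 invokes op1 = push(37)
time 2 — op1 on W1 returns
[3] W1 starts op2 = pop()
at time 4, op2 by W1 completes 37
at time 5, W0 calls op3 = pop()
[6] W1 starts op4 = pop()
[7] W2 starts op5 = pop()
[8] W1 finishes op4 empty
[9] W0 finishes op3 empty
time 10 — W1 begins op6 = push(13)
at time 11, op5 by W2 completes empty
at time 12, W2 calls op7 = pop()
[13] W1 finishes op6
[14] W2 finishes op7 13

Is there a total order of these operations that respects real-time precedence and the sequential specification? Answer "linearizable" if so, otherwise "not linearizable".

witness order: op1, op2, op3, op4, op5, op6, op7
after step 1 (op1 push(37)): stack <37>
after step 2 (op2 pop() → 37): stack <>
after step 3 (op3 pop() → empty): stack <>
after step 4 (op4 pop() → empty): stack <>
after step 5 (op5 pop() → empty): stack <>
after step 6 (op6 push(13)): stack <13>
after step 7 (op7 pop() → 13): stack <>

linearizable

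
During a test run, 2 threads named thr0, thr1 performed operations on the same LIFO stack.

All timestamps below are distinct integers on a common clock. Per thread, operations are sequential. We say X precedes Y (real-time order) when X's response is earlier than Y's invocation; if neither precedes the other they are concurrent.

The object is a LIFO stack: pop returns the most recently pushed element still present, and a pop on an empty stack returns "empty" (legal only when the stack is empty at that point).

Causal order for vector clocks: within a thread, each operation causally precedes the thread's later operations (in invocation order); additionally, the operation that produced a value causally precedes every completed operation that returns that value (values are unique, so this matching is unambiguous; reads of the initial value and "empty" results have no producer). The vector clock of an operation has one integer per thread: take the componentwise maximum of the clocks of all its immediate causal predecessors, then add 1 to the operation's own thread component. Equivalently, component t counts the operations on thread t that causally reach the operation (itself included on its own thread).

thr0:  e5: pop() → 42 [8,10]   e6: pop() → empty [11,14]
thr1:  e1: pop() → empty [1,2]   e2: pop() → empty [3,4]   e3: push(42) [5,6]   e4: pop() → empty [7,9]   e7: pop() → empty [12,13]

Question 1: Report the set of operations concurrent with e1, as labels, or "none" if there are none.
none

e1 spans [1,2]: anything still running between times 1 and 2 counts as concurrent
e2 [3,4]: after
e3 [5,6]: after
e4 [7,9]: after
e5 [8,10]: after
e6 [11,14]: after
e7 [12,13]: after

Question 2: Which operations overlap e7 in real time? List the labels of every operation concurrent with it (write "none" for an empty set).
e6

concurrent with e7 ([12,13]): every op whose interval crosses 12..13
e1 [1,2]: before
e2 [3,4]: before
e3 [5,6]: before
e4 [7,9]: before
e5 [8,10]: before
e6 [11,14]: concurrent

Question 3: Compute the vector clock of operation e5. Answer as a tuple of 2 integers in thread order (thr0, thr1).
(1, 3)

e1, invoked 1, has no incoming edges; only thr1's bump applies → (0, 1)
VC(e2, invoked at 3): max of VC(e1)=(0, 1), then +1 on thread thr1 → (0, 2)
VC(e3, invoked at 5): max of VC(e2)=(0, 2), then +1 on thread thr1 → (0, 3)
VC(e4, invoked at 7): max of VC(e3)=(0, 3), then +1 on thread thr1 → (0, 4)
VC(e5, invoked at 8): max of VC(e3)=(0, 3), then +1 on thread thr0 → (1, 3)
VC(e7, invoked at 12): max of VC(e4)=(0, 4), then +1 on thread thr1 → (0, 5)
VC(e6, invoked at 11): max of VC(e5)=(1, 3), then +1 on thread thr0 → (2, 3)
target: VC(e5) = (1, 3)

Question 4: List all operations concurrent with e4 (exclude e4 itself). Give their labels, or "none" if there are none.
e5

overlap test against e4 [7,9]: concurrent iff the interval meets 7..9
e1 [1,2]: before
e2 [3,4]: before
e3 [5,6]: before
e5 [8,10]: concurrent
e6 [11,14]: after
e7 [12,13]: after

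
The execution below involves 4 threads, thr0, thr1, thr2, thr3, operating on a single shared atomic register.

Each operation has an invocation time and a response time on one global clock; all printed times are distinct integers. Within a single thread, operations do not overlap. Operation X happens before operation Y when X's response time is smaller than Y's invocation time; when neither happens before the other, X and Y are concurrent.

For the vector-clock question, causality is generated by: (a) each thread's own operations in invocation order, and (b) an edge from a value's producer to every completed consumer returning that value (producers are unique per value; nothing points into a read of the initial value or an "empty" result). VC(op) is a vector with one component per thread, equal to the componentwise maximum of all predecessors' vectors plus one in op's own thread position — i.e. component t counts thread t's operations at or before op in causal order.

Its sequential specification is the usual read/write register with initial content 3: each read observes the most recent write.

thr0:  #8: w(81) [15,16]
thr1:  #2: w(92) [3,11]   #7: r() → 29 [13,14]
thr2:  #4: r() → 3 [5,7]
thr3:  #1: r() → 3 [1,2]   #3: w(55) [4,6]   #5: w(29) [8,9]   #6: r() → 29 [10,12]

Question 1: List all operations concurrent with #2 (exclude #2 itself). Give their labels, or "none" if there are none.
Answer: #3, #4, #5, #6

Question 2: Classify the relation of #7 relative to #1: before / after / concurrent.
Answer: after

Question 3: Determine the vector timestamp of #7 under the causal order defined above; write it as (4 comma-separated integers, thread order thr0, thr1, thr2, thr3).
Answer: (0, 2, 0, 3)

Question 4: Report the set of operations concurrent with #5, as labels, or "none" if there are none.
Answer: #2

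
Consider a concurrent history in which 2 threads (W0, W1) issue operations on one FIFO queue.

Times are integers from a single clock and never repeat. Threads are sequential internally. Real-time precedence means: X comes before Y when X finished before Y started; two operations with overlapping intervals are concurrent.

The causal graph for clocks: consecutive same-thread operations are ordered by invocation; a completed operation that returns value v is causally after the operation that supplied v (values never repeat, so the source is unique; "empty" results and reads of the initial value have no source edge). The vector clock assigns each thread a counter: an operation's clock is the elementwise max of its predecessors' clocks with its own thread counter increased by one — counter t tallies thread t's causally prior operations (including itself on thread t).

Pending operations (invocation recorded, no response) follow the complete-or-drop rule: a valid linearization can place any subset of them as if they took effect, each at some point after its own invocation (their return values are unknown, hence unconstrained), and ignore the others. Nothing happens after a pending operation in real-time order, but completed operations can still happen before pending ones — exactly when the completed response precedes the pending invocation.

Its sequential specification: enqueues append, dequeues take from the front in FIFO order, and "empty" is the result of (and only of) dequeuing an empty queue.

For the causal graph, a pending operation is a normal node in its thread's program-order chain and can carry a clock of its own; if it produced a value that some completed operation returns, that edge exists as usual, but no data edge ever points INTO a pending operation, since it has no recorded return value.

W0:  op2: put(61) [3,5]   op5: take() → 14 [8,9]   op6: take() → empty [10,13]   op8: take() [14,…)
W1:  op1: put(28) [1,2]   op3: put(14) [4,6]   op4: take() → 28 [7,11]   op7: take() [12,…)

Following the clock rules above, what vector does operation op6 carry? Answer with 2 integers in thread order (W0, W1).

VC(op1, invoked at 1): no causal predecessors; +1 on W1 → (0, 1)
VC(op2, invoked at 3): no causal predecessors; +1 on W0 → (1, 0)
op3 (invocation 4): componentwise max over VC(op1)=(0, 1), +1 at W1, giving (0, 2)
op4 (invocation 7): componentwise max over VC(op1)=(0, 1), VC(op3)=(0, 2), +1 at W1, giving (0, 3)
op7 (invocation 12): componentwise max over VC(op4)=(0, 3), +1 at W1, giving (0, 4)
op5 (invocation 8): componentwise max over VC(op2)=(1, 0), VC(op3)=(0, 2), +1 at W0, giving (2, 2)
op6 (invocation 10): componentwise max over VC(op5)=(2, 2), +1 at W0, giving (3, 2)
op8 (invocation 14): componentwise max over VC(op6)=(3, 2), +1 at W0, giving (4, 2)
target: VC(op6) = (3, 2)

(3, 2)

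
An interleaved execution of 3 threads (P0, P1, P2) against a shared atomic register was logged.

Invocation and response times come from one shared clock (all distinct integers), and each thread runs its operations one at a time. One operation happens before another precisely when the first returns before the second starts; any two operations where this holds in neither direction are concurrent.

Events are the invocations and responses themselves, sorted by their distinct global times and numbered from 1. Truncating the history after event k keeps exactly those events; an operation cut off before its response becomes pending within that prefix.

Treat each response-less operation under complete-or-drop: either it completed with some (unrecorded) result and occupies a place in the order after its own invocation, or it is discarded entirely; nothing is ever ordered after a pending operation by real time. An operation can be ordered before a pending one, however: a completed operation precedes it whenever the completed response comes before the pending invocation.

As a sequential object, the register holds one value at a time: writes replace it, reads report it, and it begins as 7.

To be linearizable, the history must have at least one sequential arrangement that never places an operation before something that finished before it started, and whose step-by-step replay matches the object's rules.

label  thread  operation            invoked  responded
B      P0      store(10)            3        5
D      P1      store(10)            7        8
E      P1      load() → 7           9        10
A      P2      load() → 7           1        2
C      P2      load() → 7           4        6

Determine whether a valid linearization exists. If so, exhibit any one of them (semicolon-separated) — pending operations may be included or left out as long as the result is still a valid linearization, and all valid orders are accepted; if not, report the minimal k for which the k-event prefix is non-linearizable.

events 1..9 are fine; event 10 — the response of E at time 10 — makes the prefix non-linearizable
5 completed operations, 2 real-time-consistent orders — every atomic register replay fails
e.g. A, B, C, D, E: illegal at step 3, since C load() → 7 cannot apply there
e.g. A, C, B, D, E: illegal at step 5, since E load() → 7 cannot apply there

not linearizable — minimal violating prefix: 10 events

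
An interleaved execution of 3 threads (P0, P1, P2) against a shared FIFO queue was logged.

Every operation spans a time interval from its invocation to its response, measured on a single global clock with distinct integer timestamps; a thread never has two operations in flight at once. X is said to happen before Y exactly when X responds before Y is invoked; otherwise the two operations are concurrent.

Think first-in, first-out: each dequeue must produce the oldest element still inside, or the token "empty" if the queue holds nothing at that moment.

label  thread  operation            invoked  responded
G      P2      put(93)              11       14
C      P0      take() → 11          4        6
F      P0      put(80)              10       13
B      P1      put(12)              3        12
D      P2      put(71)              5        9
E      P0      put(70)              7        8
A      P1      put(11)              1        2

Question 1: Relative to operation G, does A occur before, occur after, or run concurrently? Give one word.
A spans [1,2], G spans [11,14]
resp(A)=2 < inv(G)=11

before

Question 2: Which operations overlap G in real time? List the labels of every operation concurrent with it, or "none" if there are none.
G spans [11,14]; an op avoiding the whole window 11..14 is ordered, any other is concurrent
A [1,2]: before
B [3,12]: concurrent
C [4,6]: before
D [5,9]: before
E [7,8]: before
F [10,13]: concurrent

B, F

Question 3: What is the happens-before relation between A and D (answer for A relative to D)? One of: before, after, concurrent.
A spans [1,2], D spans [5,9]
resp(A)=2 < inv(D)=5

before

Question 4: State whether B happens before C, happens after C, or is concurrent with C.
B spans [3,12], C spans [4,6]
the intervals overlap in both directions

concurrent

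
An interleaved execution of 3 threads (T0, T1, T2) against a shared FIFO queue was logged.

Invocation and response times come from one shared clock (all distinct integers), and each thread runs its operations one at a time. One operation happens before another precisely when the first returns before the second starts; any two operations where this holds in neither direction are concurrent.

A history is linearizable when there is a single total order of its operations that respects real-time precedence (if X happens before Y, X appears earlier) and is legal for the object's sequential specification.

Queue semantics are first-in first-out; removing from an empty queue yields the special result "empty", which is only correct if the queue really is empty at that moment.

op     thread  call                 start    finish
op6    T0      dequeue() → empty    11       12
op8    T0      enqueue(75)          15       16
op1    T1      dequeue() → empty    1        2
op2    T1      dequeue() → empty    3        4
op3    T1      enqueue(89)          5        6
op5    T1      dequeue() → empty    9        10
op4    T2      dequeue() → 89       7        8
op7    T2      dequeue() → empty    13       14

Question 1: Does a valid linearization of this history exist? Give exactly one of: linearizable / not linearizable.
witness order: op1, op2, op3, op4, op5, op6, op7, op8
1. op1 dequeue() → empty, leaving queue <>
2. op2 dequeue() → empty, leaving queue <>
3. op3 enqueue(89), leaving queue <89>
4. op4 dequeue() → 89, leaving queue <>
5. op5 dequeue() → empty, leaving queue <>
6. op6 dequeue() → empty, leaving queue <>
7. op7 dequeue() → empty, leaving queue <>
8. op8 enqueue(75), leaving queue <75>

linearizable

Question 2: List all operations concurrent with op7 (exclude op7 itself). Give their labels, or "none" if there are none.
concurrent with op7 ([13,14]): every op whose interval crosses 13..14
op1 [1,2]: before
op2 [3,4]: before
op3 [5,6]: before
op4 [7,8]: before
op5 [9,10]: before
op6 [11,12]: before
op8 [15,16]: after

none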